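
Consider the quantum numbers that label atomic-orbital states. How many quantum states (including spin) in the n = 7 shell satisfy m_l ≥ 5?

6

For n = 7, l ranges over 0 … 6.
Per l-value: l=5 → 1; l=6 → 2.
Orbitals: 1 + 2 = 3. Each orbital carries two spin states, so 3 × 2 = 6 states.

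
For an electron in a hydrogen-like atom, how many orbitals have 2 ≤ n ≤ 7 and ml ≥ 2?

35

Work shell by shell — for each n, count the (l, ml) pairs that satisfy ml ≥ 2:
n=3 → 1; n=4 → 3; n=5 → 6; n=6 → 10; n=7 → 15.
Total orbitals: 1 + 3 + 6 + 10 + 15 = 35.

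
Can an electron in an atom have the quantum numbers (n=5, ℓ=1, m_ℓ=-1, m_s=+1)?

No

The spin quantum number for an electron can only be m_s = +1/2 or −1/2; m_s = +1 is not one of those.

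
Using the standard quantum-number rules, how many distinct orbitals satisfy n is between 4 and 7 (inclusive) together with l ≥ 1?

122

Count contributing orbitals for each principal shell:
n=4 → 15; n=5 → 24; n=6 → 35; n=7 → 48.
Total orbitals: 15 + 24 + 35 + 48 = 122.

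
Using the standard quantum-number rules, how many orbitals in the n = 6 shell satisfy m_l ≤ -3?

6

With n = 6 the allowed l are 0, 1, …, 5.
The (l, m_l) pairs meeting m_l ≤ -3 give: l=3 → 1; l=4 → 2; l=5 → 3.
Total orbitals: 1 + 2 + 3 = 6.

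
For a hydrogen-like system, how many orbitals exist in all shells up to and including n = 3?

14

Total orbitals = 1² + 2² + 3² = 14.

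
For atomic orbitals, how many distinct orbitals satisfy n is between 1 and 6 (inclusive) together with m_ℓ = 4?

3

For each n in the range, tally the orbitals obeying m_ℓ = 4:
n=5 → 1; n=6 → 2.
Total orbitals: 1 + 2 = 3.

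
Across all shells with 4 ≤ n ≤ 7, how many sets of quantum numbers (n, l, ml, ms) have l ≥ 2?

220

For each n in the range, tally the orbitals obeying l ≥ 2:
n=4 → 12; n=5 → 21; n=6 → 32; n=7 → 45.
Orbitals: 12 + 21 + 32 + 45 = 110. Including both spin states (ms = ±1/2) gives 2 × 110 = 220 states.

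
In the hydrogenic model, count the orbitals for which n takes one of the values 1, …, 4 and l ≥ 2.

17

Count contributing orbitals for each principal shell:
n=3 → 5; n=4 → 12.
Total orbitals: 5 + 12 = 17.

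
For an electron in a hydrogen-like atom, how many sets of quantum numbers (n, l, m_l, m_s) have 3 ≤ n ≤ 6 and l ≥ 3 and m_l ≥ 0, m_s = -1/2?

28

Per-shell orbital counts meeting the constraint:
n=4 → 4; n=5 → 9; n=6 → 15.
Orbitals: 4 + 9 + 15 = 28. With m_s fixed to -1/2 there is one state per orbital, so 28 states.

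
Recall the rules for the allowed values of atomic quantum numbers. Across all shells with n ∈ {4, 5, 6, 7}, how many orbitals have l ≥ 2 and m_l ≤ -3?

20

Go shell by shell, enumerating (l, m_l) with l ≥ 2 and m_l ≤ -3:
n=4 → 1; n=5 → 3; n=6 → 6; n=7 → 10.
Total orbitals: 1 + 3 + 6 + 10 = 20.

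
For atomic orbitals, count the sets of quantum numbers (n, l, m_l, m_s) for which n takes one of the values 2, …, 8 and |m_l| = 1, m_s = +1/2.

56

Treat each shell separately and count matching orbitals:
n=2 → 2; n=3 → 4; n=4 → 6; n=5 → 8; n=6 → 10; n=7 → 12; n=8 → 14.
Orbitals: 2 + 4 + 6 + 8 + 10 + 12 + 14 = 56. With m_s fixed to +1/2 there is one state per orbital, so 56 states.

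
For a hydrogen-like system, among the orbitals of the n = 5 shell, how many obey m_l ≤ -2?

With n = 5 the allowed l are 0, 1, …, 4.
Per l-value: l=2 → 1; l=3 → 2; l=4 → 3.
Total orbitals: 1 + 2 + 3 = 6.

6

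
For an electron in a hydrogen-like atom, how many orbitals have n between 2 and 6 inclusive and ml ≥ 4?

Count contributing orbitals for each principal shell:
n=5 → 1; n=6 → 3.
Total orbitals: 1 + 3 = 4.

4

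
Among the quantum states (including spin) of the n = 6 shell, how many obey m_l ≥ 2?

Go through l = 0, …, 5 (the values permitted for n = 6).
Per l-value: l=2 → 1; l=3 → 2; l=4 → 3; l=5 → 4.
Orbitals: 1 + 2 + 3 + 4 = 10. Each orbital carries two spin states, so 10 × 2 = 20 states.

20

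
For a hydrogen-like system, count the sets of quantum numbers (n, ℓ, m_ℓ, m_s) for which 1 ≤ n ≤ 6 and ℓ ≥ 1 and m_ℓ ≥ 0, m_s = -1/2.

50

Treat each shell separately and count matching orbitals:
n=2 → 2; n=3 → 5; n=4 → 9; n=5 → 14; n=6 → 20.
Orbitals: 2 + 5 + 9 + 14 + 20 = 50. With m_s fixed to -1/2 there is one state per orbital, so 50 states.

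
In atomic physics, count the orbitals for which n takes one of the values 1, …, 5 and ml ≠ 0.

40

Per-shell orbital counts meeting the constraint:
n=2 → 2; n=3 → 6; n=4 → 12; n=5 → 20.
Total orbitals: 2 + 6 + 12 + 20 = 40.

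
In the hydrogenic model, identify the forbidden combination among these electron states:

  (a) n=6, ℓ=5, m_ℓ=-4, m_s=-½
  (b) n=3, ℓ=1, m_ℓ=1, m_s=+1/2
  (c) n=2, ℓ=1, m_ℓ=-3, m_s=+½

(c)

(c) has |m_ℓ| = 3 > ℓ = 1, violating −ℓ ≤ m_ℓ ≤ ℓ.
The remaining sets (a), (b) satisfy all four rules.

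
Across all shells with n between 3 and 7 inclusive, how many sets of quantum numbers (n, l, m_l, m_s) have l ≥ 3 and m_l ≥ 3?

40

Count contributing orbitals for each principal shell:
n=4 → 1; n=5 → 3; n=6 → 6; n=7 → 10.
Orbitals: 1 + 3 + 6 + 10 = 20. Including both spin states (m_s = ±1/2) gives 2 × 20 = 40 states.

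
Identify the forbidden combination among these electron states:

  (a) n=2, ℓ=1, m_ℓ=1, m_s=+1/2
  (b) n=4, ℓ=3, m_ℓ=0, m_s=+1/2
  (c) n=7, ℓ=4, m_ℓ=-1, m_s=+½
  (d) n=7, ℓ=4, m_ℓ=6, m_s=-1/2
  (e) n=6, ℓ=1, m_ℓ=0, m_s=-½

(d) has |m_ℓ| = 6 > ℓ = 4, violating −ℓ ≤ m_ℓ ≤ ℓ.
The remaining sets (a), (b), (c), (e) satisfy all four rules.

(d)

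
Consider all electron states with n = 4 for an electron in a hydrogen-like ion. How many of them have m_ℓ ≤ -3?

2

With n = 4 the allowed ℓ are 0, 1, …, 3.
Per ℓ-value: ℓ=3 → 1.
Orbitals: 1. Each orbital carries two spin states, so 1 × 2 = 2 states.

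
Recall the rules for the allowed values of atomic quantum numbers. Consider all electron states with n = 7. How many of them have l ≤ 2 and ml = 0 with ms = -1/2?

3

Per l-value: l=0 → 1; l=1 → 1; l=2 → 1.
Orbitals: 1 + 1 + 1 = 3. With ms fixed to a single value there is one state per orbital, giving 3 states.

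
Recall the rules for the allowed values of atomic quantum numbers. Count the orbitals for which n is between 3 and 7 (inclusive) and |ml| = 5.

6

Per-shell orbital counts meeting the constraint:
n=6 → 2; n=7 → 4.
Total orbitals: 2 + 4 = 6.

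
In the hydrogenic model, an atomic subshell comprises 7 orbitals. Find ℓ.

2ℓ+1 = 7 gives ℓ = 3.

ℓ = 3 (f)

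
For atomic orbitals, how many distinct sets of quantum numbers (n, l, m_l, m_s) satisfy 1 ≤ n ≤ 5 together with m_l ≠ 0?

80

Go shell by shell, enumerating (l, m_l) with m_l ≠ 0:
n=2 → 2; n=3 → 6; n=4 → 12; n=5 → 20.
Orbitals: 2 + 6 + 12 + 20 = 40. Including both spin states (m_s = ±1/2) gives 2 × 40 = 80 states.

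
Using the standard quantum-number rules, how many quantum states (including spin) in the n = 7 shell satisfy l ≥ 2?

For n = 7, l ranges over 0 … 6.
Orbitals with l ≥ 2, by l: l=2 → 5; l=3 → 7; l=4 → 9; l=5 → 11; l=6 → 13.
Orbitals: 5 + 7 + 9 + 11 + 13 = 45. Each orbital carries two spin states, so 45 × 2 = 90 states.

90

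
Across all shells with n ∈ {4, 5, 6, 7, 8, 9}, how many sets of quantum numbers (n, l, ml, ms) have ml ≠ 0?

464

For each n in the range, tally the orbitals obeying ml ≠ 0:
n=4 → 12; n=5 → 20; n=6 → 30; n=7 → 42; n=8 → 56; n=9 → 72.
Orbitals: 12 + 20 + 30 + 42 + 56 + 72 = 232. Including both spin states (ms = ±1/2) gives 2 × 232 = 464 states.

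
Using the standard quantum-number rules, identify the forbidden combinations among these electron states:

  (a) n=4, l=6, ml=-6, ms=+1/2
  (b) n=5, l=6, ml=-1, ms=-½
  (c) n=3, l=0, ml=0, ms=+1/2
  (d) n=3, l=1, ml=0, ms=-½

(a) has l = 6 ≥ n = 4, violating 0 ≤ l ≤ n−1.
(b) has l = 6 ≥ n = 5, violating 0 ≤ l ≤ n−1.
The remaining sets (c), (d) satisfy all four rules.

(a) and (b)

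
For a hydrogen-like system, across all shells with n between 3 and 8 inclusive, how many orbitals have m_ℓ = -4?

Go shell by shell, enumerating (ℓ, m_ℓ) with m_ℓ = -4:
n=5 → 1; n=6 → 2; n=7 → 3; n=8 → 4.
Total orbitals: 1 + 2 + 3 + 4 = 10.

10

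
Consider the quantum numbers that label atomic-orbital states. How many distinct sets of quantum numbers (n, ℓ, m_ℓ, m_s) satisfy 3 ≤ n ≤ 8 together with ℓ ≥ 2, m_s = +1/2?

Treat each shell separately and count matching orbitals:
n=3 → 5; n=4 → 12; n=5 → 21; n=6 → 32; n=7 → 45; n=8 → 60.
Orbitals: 5 + 12 + 21 + 32 + 45 + 60 = 175. With m_s fixed to +1/2 there is one state per orbital, so 175 states.

175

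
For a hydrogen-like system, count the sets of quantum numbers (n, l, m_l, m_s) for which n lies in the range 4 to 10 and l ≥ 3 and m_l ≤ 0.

336

Treat each shell separately and count matching orbitals:
n=4 → 4; n=5 → 9; n=6 → 15; n=7 → 22; n=8 → 30; n=9 → 39; n=10 → 49.
Orbitals: 4 + 9 + 15 + 22 + 30 + 39 + 49 = 168. Including both spin states (m_s = ±1/2) gives 2 × 168 = 336 states.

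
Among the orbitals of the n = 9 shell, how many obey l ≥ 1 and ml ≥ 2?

With n = 9 the allowed l are 0, 1, …, 8.
The (l, ml) pairs meeting l ≥ 1 and ml ≥ 2 give: l=2 → 1; l=3 → 2; l=4 → 3; l=5 → 4; l=6 → 5; l=7 → 6; l=8 → 7.
Total orbitals: 1 + 2 + 3 + 4 + 5 + 6 + 7 = 28.

28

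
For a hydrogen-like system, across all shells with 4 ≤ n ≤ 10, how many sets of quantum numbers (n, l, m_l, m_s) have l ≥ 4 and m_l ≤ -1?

238

Work shell by shell — for each n, count the (l, m_l) pairs that satisfy l ≥ 4 and m_l ≤ -1:
n=5 → 4; n=6 → 9; n=7 → 15; n=8 → 22; n=9 → 30; n=10 → 39.
Orbitals: 4 + 9 + 15 + 22 + 30 + 39 = 119. Including both spin states (m_s = ±1/2) gives 2 × 119 = 238 states.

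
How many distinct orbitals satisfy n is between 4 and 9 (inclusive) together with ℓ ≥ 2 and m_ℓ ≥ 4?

35

Per-shell orbital counts meeting the constraint:
n=5 → 1; n=6 → 3; n=7 → 6; n=8 → 10; n=9 → 15.
Total orbitals: 1 + 3 + 6 + 10 + 15 = 35.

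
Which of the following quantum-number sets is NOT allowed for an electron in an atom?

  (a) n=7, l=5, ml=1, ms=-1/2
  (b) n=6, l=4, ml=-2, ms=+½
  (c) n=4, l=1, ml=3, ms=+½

(c) has |ml| = 3 > l = 1, violating −l ≤ ml ≤ l.
The remaining sets (a), (b) satisfy all four rules.

(c)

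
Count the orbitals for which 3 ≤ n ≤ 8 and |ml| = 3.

30

Go shell by shell, enumerating (l, ml) with |ml| = 3:
n=4 → 2; n=5 → 4; n=6 → 6; n=7 → 8; n=8 → 10.
Total orbitals: 2 + 4 + 6 + 8 + 10 = 30.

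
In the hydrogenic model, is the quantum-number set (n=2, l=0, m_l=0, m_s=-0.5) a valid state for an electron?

n = 2 is a positive integer. l = 0 satisfies 0 ≤ l ≤ n−1 = 1. m_l = 0 lies in the range −l … +l (here 0). m_s = -1/2 is one of ±1/2.
All four constraints are satisfied.

Valid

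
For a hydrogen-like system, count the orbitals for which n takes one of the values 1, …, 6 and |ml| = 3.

12

Work shell by shell — for each n, count the (l, ml) pairs that satisfy |ml| = 3:
n=4 → 2; n=5 → 4; n=6 → 6.
Total orbitals: 2 + 4 + 6 = 12.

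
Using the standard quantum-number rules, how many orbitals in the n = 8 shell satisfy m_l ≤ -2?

21

Contributions: l=2 → 1; l=3 → 2; l=4 → 3; l=5 → 4; l=6 → 5; l=7 → 6.
Total orbitals: 1 + 2 + 3 + 4 + 5 + 6 = 21.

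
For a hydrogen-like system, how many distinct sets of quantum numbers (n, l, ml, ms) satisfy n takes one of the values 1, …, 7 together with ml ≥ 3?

40

Treat each shell separately and count matching orbitals:
n=4 → 1; n=5 → 3; n=6 → 6; n=7 → 10.
Orbitals: 1 + 3 + 6 + 10 = 20. Including both spin states (ms = ±1/2) gives 2 × 20 = 40 states.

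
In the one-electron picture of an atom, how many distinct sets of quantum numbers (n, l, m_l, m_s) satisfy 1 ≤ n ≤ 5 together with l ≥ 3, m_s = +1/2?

23

Count contributing orbitals for each principal shell:
n=4 → 7; n=5 → 16.
Orbitals: 7 + 16 = 23. With m_s fixed to +1/2 there is one state per orbital, so 23 states.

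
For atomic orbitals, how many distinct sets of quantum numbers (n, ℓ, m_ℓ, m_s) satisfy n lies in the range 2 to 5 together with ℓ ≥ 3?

46

Per-shell orbital counts meeting the constraint:
n=4 → 7; n=5 → 16.
Orbitals: 7 + 16 = 23. Including both spin states (m_s = ±1/2) gives 2 × 23 = 46 states.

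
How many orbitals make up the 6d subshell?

5

A subshell has 2ℓ+1 orbitals; with ℓ = 2, that's 5.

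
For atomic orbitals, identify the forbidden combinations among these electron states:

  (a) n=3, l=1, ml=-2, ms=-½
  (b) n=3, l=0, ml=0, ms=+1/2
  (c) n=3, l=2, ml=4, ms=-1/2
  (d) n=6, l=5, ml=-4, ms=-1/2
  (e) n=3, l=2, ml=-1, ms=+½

(a) and (c)

(a) has |ml| = 2 > l = 1, violating −l ≤ ml ≤ l.
(c) has |ml| = 4 > l = 2, violating −l ≤ ml ≤ l.
The remaining sets (b), (d), (e) satisfy all four rules.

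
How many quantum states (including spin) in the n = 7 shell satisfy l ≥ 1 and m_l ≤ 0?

54

Per l-value: l=1 → 2; l=2 → 3; l=3 → 4; l=4 → 5; l=5 → 6; l=6 → 7.
Orbitals: 2 + 3 + 4 + 5 + 6 + 7 = 27. Each orbital carries two spin states, so 27 × 2 = 54 states.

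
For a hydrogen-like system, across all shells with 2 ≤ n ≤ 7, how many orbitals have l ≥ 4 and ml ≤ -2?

22

For each n in the range, tally the orbitals obeying l ≥ 4 and ml ≤ -2:
n=5 → 3; n=6 → 7; n=7 → 12.
Total orbitals: 3 + 7 + 12 = 22.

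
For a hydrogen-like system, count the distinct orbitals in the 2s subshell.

1

A subshell has 2l+1 orbitals; with l = 0, that's 1.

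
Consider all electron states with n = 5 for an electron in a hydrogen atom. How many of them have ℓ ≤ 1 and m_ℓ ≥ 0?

6

For n = 5, ℓ ranges over 0 … 4.
Orbitals with ℓ ≤ 1 and m_ℓ ≥ 0, by ℓ: ℓ=0 → 1; ℓ=1 → 2.
Orbitals: 1 + 2 = 3. Each orbital carries two spin states, so 3 × 2 = 6 states.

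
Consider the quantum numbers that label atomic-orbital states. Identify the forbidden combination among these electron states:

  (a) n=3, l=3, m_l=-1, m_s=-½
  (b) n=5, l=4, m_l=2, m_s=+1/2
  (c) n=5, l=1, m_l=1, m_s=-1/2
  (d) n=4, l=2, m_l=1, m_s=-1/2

(a) has l = 3 ≥ n = 3, violating 0 ≤ l ≤ n−1.
The remaining sets (b), (c), (d) satisfy all four rules.

(a)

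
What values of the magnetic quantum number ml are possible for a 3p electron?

The 3p subshell has l = 1, and ml takes every integer from −l to +l. With l = 1 that gives the 3 values -1, 0, 1.

-1, 0, 1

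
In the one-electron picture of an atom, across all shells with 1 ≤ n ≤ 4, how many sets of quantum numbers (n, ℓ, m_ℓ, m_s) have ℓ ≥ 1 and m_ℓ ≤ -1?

Count contributing orbitals for each principal shell:
n=2 → 1; n=3 → 3; n=4 → 6.
Orbitals: 1 + 3 + 6 = 10. Including both spin states (m_s = ±1/2) gives 2 × 10 = 20 states.

20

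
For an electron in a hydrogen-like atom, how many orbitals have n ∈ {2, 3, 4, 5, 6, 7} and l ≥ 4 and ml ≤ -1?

28

Count contributing orbitals for each principal shell:
n=5 → 4; n=6 → 9; n=7 → 15.
Total orbitals: 4 + 9 + 15 = 28.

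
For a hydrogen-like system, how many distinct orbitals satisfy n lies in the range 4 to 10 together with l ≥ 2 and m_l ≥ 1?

154

Count contributing orbitals for each principal shell:
n=4 → 5; n=5 → 9; n=6 → 14; n=7 → 20; n=8 → 27; n=9 → 35; n=10 → 44.
Total orbitals: 5 + 9 + 14 + 20 + 27 + 35 + 44 = 154.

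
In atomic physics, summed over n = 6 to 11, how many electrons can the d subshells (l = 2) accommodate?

A d subshell (l = 2) exists for every n ≥ 3, so shells n = 6, 7, 8, 9, 10, 11 each contribute one — 6 subshells.
Since each d subshell holds 2(2·2+1) = 10 electrons, the total is 6 × 10 = 60.

60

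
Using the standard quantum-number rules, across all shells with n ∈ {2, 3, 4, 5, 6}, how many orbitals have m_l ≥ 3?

10

Per-shell orbital counts meeting the constraint:
n=4 → 1; n=5 → 3; n=6 → 6.
Total orbitals: 1 + 3 + 6 = 10.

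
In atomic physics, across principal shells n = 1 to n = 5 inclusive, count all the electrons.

Shell n has n² orbitals: 1²=1 + 2²=4 + 3²=9 + 4²=16 + 5²=25 = 55 orbitals.
Two spin states per orbital: 2 × 55 = 110 electrons.

110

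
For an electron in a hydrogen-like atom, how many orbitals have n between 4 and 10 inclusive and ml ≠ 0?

Per-shell orbital counts meeting the constraint:
n=4 → 12; n=5 → 20; n=6 → 30; n=7 → 42; n=8 → 56; n=9 → 72; n=10 → 90.
Total orbitals: 12 + 20 + 30 + 42 + 56 + 72 + 90 = 322.

322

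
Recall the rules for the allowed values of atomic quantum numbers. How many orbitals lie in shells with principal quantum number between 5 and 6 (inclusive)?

Shell n has n² orbitals: 5²=25 + 6²=36 = 61 orbitals.

61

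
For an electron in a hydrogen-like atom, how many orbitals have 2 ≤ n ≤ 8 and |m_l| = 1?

56

Treat each shell separately and count matching orbitals:
n=2 → 2; n=3 → 4; n=4 → 6; n=5 → 8; n=6 → 10; n=7 → 12; n=8 → 14.
Total orbitals: 2 + 4 + 6 + 8 + 10 + 12 + 14 = 56.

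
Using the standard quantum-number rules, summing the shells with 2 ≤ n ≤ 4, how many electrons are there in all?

Shell n has n² orbitals: 2²=4 + 3²=9 + 4²=16 = 29 orbitals.
Two spin states per orbital: 2 × 29 = 58 electrons.

58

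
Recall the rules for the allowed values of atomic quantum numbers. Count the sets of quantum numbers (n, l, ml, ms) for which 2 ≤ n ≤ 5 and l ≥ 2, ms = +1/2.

38

For each n in the range, tally the orbitals obeying l ≥ 2:
n=3 → 5; n=4 → 12; n=5 → 21.
Orbitals: 5 + 12 + 21 = 38. With ms fixed to +1/2 there is one state per orbital, so 38 states.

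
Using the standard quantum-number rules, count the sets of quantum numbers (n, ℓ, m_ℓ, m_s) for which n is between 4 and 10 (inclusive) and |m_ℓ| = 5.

Go shell by shell, enumerating (ℓ, m_ℓ) with |m_ℓ| = 5:
n=6 → 2; n=7 → 4; n=8 → 6; n=9 → 8; n=10 → 10.
Orbitals: 2 + 4 + 6 + 8 + 10 = 30. Including both spin states (m_s = ±1/2) gives 2 × 30 = 60 states.

60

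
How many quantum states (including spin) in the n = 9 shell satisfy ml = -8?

2

For n = 9, l ranges over 0 … 8.
Orbitals with ml = -8, by l: l=8 → 1.
Orbitals: 1. Each orbital carries two spin states, so 1 × 2 = 2 states.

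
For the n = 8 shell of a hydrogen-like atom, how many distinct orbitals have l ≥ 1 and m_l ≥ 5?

6

Contributions: l=5 → 1; l=6 → 2; l=7 → 3.
Total orbitals: 1 + 2 + 3 = 6.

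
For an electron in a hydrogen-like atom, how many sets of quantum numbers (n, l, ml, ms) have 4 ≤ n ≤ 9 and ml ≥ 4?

70

For each n in the range, tally the orbitals obeying ml ≥ 4:
n=5 → 1; n=6 → 3; n=7 → 6; n=8 → 10; n=9 → 15.
Orbitals: 1 + 3 + 6 + 10 + 15 = 35. Including both spin states (ms = ±1/2) gives 2 × 35 = 70 states.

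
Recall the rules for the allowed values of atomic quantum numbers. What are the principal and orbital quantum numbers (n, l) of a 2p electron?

n = 2, l = 1

The leading integer gives n = 2; the letter 'p' means l = 1.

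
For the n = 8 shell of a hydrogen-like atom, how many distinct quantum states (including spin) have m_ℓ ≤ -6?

6

Go through ℓ = 0, …, 7 (the values permitted for n = 8).
Orbitals with m_ℓ ≤ -6, by ℓ: ℓ=6 → 1; ℓ=7 → 2.
Orbitals: 1 + 2 = 3. Each orbital carries two spin states, so 3 × 2 = 6 states.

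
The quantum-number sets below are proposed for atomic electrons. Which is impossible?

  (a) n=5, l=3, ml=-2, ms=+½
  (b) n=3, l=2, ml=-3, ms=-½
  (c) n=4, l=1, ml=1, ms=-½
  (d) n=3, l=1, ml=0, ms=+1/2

(b) has |ml| = 3 > l = 2, violating −l ≤ ml ≤ l.
The remaining sets (a), (c), (d) satisfy all four rules.

(b)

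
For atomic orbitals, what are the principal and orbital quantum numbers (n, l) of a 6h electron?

n = 6, l = 5

The leading integer gives n = 6; the letter 'h' means l = 5.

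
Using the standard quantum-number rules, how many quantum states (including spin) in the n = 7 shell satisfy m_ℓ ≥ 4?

12

With n = 7 the allowed ℓ are 0, 1, …, 6.
The (ℓ, m_ℓ) pairs meeting m_ℓ ≥ 4 give: ℓ=4 → 1; ℓ=5 → 2; ℓ=6 → 3.
Orbitals: 1 + 2 + 3 = 6. Each orbital carries two spin states, so 6 × 2 = 12 states.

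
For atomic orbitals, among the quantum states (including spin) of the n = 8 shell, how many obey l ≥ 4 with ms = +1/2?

48

Orbitals with l ≥ 4, by l: l=4 → 9; l=5 → 11; l=6 → 13; l=7 → 15.
Orbitals: 9 + 11 + 13 + 15 = 48. With ms fixed to a single value there is one state per orbital, giving 48 states.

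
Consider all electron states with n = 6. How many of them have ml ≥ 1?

Go through l = 0, …, 5 (the values permitted for n = 6).
Contributions: l=1 → 1; l=2 → 2; l=3 → 3; l=4 → 4; l=5 → 5.
Orbitals: 1 + 2 + 3 + 4 + 5 = 15. Each orbital carries two spin states, so 15 × 2 = 30 states.

30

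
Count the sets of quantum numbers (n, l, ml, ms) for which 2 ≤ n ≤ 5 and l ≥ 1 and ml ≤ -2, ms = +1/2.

Per-shell orbital counts meeting the constraint:
n=3 → 1; n=4 → 3; n=5 → 6.
Orbitals: 1 + 3 + 6 = 10. With ms fixed to +1/2 there is one state per orbital, so 10 states.

10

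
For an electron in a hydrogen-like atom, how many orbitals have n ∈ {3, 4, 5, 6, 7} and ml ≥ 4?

10

Count contributing orbitals for each principal shell:
n=5 → 1; n=6 → 3; n=7 → 6.
Total orbitals: 1 + 3 + 6 = 10.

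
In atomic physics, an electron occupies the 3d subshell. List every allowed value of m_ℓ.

The 3d subshell has ℓ = 2, and m_ℓ takes every integer from −ℓ to +ℓ. With ℓ = 2 that gives the 5 values -2, -1, 0, 1, 2.

-2, -1, 0, 1, 2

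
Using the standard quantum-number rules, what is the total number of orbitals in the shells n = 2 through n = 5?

Shell n has n² orbitals: 2²=4 + 3²=9 + 4²=16 + 5²=25 = 54 orbitals.

54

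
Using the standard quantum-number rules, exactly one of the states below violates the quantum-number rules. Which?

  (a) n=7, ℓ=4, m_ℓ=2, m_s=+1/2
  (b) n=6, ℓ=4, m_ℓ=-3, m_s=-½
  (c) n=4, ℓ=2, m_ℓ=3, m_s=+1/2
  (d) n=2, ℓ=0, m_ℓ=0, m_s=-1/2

(c)

(c) has |m_ℓ| = 3 > ℓ = 2, violating −ℓ ≤ m_ℓ ≤ ℓ.
The remaining sets (a), (b), (d) satisfy all four rules.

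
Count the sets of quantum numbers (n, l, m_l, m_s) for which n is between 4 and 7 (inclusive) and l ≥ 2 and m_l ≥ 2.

Per-shell orbital counts meeting the constraint:
n=4 → 3; n=5 → 6; n=6 → 10; n=7 → 15.
Orbitals: 3 + 6 + 10 + 15 = 34. Including both spin states (m_s = ±1/2) gives 2 × 34 = 68 states.

68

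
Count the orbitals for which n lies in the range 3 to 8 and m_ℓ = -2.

For each n in the range, tally the orbitals obeying m_ℓ = -2:
n=3 → 1; n=4 → 2; n=5 → 3; n=6 → 4; n=7 → 5; n=8 → 6.
Total orbitals: 1 + 2 + 3 + 4 + 5 + 6 = 21.

21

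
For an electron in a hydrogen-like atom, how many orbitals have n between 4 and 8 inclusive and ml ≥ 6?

Treat each shell separately and count matching orbitals:
n=7 → 1; n=8 → 3.
Total orbitals: 1 + 3 = 4.

4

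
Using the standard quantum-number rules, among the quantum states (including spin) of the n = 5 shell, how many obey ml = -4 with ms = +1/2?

1

Per l-value: l=4 → 1.
Orbitals: 1. With ms fixed to a single value there is one state per orbital, giving 1 state.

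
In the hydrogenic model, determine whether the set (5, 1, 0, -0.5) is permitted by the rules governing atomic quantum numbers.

Valid

n = 5 is a positive integer. l = 1 satisfies 0 ≤ l ≤ n−1 = 4. m_l = 0 lies in the range −l … +l (here −1 … 1). m_s = -1/2 is one of ±1/2.
All four constraints are satisfied.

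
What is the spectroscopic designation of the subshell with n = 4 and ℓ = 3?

ℓ = 3 corresponds to the letter 'f', so the subshell is 4f.

4f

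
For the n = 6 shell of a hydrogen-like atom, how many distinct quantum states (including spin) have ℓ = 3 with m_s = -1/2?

7

With n = 6 the allowed ℓ are 0, 1, …, 5.
Per ℓ-value: ℓ=3 → 7.
Orbitals: 7. With m_s fixed to a single value there is one state per orbital, giving 7 states.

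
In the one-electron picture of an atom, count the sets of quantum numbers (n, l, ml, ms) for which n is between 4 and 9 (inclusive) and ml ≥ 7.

8

Go shell by shell, enumerating (l, ml) with ml ≥ 7:
n=8 → 1; n=9 → 3.
Orbitals: 1 + 3 = 4. Including both spin states (ms = ±1/2) gives 2 × 4 = 8 states.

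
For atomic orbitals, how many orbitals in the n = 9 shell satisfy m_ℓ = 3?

6

Go through ℓ = 0, …, 8 (the values permitted for n = 9).
The (ℓ, m_ℓ) pairs meeting m_ℓ = 3 give: ℓ=3 → 1; ℓ=4 → 1; ℓ=5 → 1; ℓ=6 → 1; ℓ=7 → 1; ℓ=8 → 1.
Total orbitals: 1 + 1 + 1 + 1 + 1 + 1 = 6.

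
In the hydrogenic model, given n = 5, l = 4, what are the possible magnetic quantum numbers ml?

ml takes every integer from −l to +l. With l = 4 that gives the 9 values -4, -3, -2, -1, 0, 1, 2, 3, 4.

-4, -3, -2, -1, 0, 1, 2, 3, 4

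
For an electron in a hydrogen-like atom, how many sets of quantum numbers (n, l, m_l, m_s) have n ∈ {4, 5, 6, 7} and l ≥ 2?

Count contributing orbitals for each principal shell:
n=4 → 12; n=5 → 21; n=6 → 32; n=7 → 45.
Orbitals: 12 + 21 + 32 + 45 = 110. Including both spin states (m_s = ±1/2) gives 2 × 110 = 220 states.

220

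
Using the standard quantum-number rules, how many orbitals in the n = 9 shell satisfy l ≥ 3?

The (l, ml) pairs meeting l ≥ 3 give: l=3 → 7; l=4 → 9; l=5 → 11; l=6 → 13; l=7 → 15; l=8 → 17.
Total orbitals: 7 + 9 + 11 + 13 + 15 + 17 = 72.

72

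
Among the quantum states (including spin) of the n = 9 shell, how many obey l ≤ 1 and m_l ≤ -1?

2

The (l, m_l) pairs meeting l ≤ 1 and m_l ≤ -1 give: l=1 → 1.
Orbitals: 1. Each orbital carries two spin states, so 1 × 2 = 2 states.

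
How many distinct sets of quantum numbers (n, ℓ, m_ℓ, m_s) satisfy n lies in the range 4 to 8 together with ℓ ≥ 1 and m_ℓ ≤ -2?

Per-shell orbital counts meeting the constraint:
n=4 → 3; n=5 → 6; n=6 → 10; n=7 → 15; n=8 → 21.
Orbitals: 3 + 6 + 10 + 15 + 21 = 55. Including both spin states (m_s = ±1/2) gives 2 × 55 = 110 states.

110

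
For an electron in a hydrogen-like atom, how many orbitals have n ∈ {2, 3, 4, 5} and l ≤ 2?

31

Work shell by shell — for each n, count the (l, ml) pairs that satisfy l ≤ 2:
n=2 → 4; n=3 → 9; n=4 → 9; n=5 → 9.
Total orbitals: 4 + 9 + 9 + 9 = 31.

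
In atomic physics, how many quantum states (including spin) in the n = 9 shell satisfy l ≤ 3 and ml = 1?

6

The (l, ml) pairs meeting l ≤ 3 and ml = 1 give: l=1 → 1; l=2 → 1; l=3 → 1.
Orbitals: 1 + 1 + 1 = 3. Each orbital carries two spin states, so 3 × 2 = 6 states.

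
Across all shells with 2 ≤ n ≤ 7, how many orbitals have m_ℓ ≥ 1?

56

Work shell by shell — for each n, count the (ℓ, m_ℓ) pairs that satisfy m_ℓ ≥ 1:
n=2 → 1; n=3 → 3; n=4 → 6; n=5 → 10; n=6 → 15; n=7 → 21.
Total orbitals: 1 + 3 + 6 + 10 + 15 + 21 = 56.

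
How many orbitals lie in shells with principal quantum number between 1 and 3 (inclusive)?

14

Shell n has n² orbitals: 1²=1 + 2²=4 + 3²=9 = 14 orbitals.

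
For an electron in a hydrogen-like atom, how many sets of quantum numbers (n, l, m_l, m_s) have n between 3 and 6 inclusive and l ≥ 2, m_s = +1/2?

70

Count contributing orbitals for each principal shell:
n=3 → 5; n=4 → 12; n=5 → 21; n=6 → 32.
Orbitals: 5 + 12 + 21 + 32 = 70. With m_s fixed to +1/2 there is one state per orbital, so 70 states.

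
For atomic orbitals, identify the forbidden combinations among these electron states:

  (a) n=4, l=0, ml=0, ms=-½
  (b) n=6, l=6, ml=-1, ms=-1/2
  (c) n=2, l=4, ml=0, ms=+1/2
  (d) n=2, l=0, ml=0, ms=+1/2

(b) has l = 6 ≥ n = 6, violating 0 ≤ l ≤ n−1.
(c) has l = 4 ≥ n = 2, violating 0 ≤ l ≤ n−1.
The remaining sets (a), (d) satisfy all four rules.

(b) and (c)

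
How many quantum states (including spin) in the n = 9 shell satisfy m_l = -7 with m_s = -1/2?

2

The (l, m_l) pairs meeting m_l = -7 give: l=7 → 1; l=8 → 1.
Orbitals: 1 + 1 = 2. With m_s fixed to a single value there is one state per orbital, giving 2 states.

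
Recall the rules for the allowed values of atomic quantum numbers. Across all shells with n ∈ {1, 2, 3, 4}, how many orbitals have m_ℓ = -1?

6

Count contributing orbitals for each principal shell:
n=2 → 1; n=3 → 2; n=4 → 3.
Total orbitals: 1 + 2 + 3 = 6.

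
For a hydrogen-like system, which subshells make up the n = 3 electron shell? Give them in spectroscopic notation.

For n = 3, ℓ runs from 0 to 2. In spectroscopic notation ℓ = 0,1,2,… ↔ s,p,d,f,g,h,i, so the subshells are 3s, 3p, 3d.

3s, 3p, 3d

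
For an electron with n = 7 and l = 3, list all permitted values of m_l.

m_l takes every integer from −l to +l. With l = 3 that gives the 7 values -3, -2, -1, 0, 1, 2, 3.

-3, -2, -1, 0, 1, 2, 3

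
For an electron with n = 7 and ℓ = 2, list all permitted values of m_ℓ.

m_ℓ takes every integer from −ℓ to +ℓ. With ℓ = 2 that gives the 5 values -2, -1, 0, 1, 2.

-2, -1, 0, 1, 2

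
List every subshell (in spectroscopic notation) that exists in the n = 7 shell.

7s, 7p, 7d, 7f, 7g, 7h, 7i

For n = 7, l runs from 0 to 6. In spectroscopic notation l = 0,1,2,… ↔ s,p,d,f,g,h,i, so the subshells are 7s, 7p, 7d, 7f, 7g, 7h, 7i.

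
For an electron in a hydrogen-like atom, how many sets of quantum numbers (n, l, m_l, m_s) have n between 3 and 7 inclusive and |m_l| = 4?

24

Work shell by shell — for each n, count the (l, m_l) pairs that satisfy |m_l| = 4:
n=5 → 2; n=6 → 4; n=7 → 6.
Orbitals: 2 + 4 + 6 = 12. Including both spin states (m_s = ±1/2) gives 2 × 12 = 24 states.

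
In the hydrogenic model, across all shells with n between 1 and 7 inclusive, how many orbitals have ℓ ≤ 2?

Go shell by shell, enumerating (ℓ, m_ℓ) with ℓ ≤ 2:
n=1 → 1; n=2 → 4; n=3 → 9; n=4 → 9; n=5 → 9; n=6 → 9; n=7 → 9.
Total orbitals: 1 + 4 + 9 + 9 + 9 + 9 + 9 = 50.

50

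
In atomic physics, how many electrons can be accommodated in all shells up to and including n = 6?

182

Total orbitals = 1² + 2² + 3² + 4² + 5² + 6² = 91. Doubling for spin gives 182 electrons.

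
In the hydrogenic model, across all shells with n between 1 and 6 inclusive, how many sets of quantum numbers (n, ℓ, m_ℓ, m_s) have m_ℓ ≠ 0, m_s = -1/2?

70

Go shell by shell, enumerating (ℓ, m_ℓ) with m_ℓ ≠ 0:
n=2 → 2; n=3 → 6; n=4 → 12; n=5 → 20; n=6 → 30.
Orbitals: 2 + 6 + 12 + 20 + 30 = 70. With m_s fixed to -1/2 there is one state per orbital, so 70 states.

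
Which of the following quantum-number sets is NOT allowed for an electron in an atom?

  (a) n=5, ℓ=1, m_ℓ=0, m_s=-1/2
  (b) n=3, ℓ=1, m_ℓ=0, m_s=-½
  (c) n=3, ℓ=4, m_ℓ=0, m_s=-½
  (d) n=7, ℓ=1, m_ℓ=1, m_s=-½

(c)

(c) has ℓ = 4 ≥ n = 3, violating 0 ≤ ℓ ≤ n−1.
The remaining sets (a), (b), (d) satisfy all four rules.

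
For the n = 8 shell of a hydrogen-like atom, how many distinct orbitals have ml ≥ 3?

For n = 8, l ranges over 0 … 7.
Contributions: l=3 → 1; l=4 → 2; l=5 → 3; l=6 → 4; l=7 → 5.
Total orbitals: 1 + 2 + 3 + 4 + 5 = 15.

15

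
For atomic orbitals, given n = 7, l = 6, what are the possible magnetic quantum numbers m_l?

m_l takes every integer from −l to +l. With l = 6 that gives the 13 values -6, -5, -4, -3, -2, -1, 0, 1, 2, 3, 4, 5, 6.

-6, -5, -4, -3, -2, -1, 0, 1, 2, 3, 4, 5, 6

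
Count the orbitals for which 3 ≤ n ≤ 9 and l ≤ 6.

Work shell by shell — for each n, count the (l, ml) pairs that satisfy l ≤ 6:
n=3 → 9; n=4 → 16; n=5 → 25; n=6 → 36; n=7 → 49; n=8 → 49; n=9 → 49.
Total orbitals: 9 + 16 + 25 + 36 + 49 + 49 + 49 = 233.

233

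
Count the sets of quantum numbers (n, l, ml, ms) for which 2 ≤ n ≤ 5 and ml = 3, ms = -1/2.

3

For each n in the range, tally the orbitals obeying ml = 3:
n=4 → 1; n=5 → 2.
Orbitals: 1 + 2 = 3. With ms fixed to -1/2 there is one state per orbital, so 3 states.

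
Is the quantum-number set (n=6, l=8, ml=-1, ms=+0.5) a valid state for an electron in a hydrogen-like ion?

Not allowed

The orbital quantum number must satisfy 0 ≤ l ≤ n−1. With n = 6 the allowed l values are 0, 1, 2, 3, 4, 5, so l = 8 is out of range.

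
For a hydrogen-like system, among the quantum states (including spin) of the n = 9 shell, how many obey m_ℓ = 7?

4

With n = 9 the allowed ℓ are 0, 1, …, 8.
Contributions: ℓ=7 → 1; ℓ=8 → 1.
Orbitals: 1 + 1 = 2. Each orbital carries two spin states, so 2 × 2 = 4 states.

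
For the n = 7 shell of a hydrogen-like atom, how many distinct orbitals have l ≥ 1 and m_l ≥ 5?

3

Go through l = 0, …, 6 (the values permitted for n = 7).
Contributions: l=5 → 1; l=6 → 2.
Total orbitals: 1 + 2 = 3.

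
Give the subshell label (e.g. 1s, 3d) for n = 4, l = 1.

4p

l = 1 corresponds to the letter 'p', so the subshell is 4p.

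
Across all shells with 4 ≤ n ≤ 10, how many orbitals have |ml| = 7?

Treat each shell separately and count matching orbitals:
n=8 → 2; n=9 → 4; n=10 → 6.
Total orbitals: 2 + 4 + 6 = 12.

12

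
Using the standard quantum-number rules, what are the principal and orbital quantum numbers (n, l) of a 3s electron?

n = 3, l = 0

The leading integer gives n = 3; the letter 's' means l = 0.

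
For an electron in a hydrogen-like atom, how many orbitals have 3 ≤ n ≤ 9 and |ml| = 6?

Per-shell orbital counts meeting the constraint:
n=7 → 2; n=8 → 4; n=9 → 6.
Total orbitals: 2 + 4 + 6 = 12.

12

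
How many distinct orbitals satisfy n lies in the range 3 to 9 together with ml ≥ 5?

Go shell by shell, enumerating (l, ml) with ml ≥ 5:
n=6 → 1; n=7 → 3; n=8 → 6; n=9 → 10.
Total orbitals: 1 + 3 + 6 + 10 = 20.

20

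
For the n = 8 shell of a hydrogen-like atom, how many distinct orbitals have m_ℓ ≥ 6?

3

Per ℓ-value: ℓ=6 → 1; ℓ=7 → 2.
Total orbitals: 1 + 2 = 3.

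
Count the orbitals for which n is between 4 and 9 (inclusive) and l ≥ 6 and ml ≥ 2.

Per-shell orbital counts meeting the constraint:
n=7 → 5; n=8 → 11; n=9 → 18.
Total orbitals: 5 + 11 + 18 = 34.

34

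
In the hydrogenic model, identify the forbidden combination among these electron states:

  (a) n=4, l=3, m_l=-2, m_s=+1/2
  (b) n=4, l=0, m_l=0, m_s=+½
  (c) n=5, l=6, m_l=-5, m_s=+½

(c) has l = 6 ≥ n = 5, violating 0 ≤ l ≤ n−1.
The remaining sets (a), (b) satisfy all four rules.

(c)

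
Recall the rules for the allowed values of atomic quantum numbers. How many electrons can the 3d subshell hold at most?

A subshell with ℓ = 2 has 2ℓ+1 = 5 orbitals, each holding 2 electrons (spin ±1/2), so 5 × 2 = 10.

10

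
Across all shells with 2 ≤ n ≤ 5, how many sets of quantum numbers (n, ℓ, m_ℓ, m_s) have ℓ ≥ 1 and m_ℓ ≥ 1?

Count contributing orbitals for each principal shell:
n=2 → 1; n=3 → 3; n=4 → 6; n=5 → 10.
Orbitals: 1 + 3 + 6 + 10 = 20. Including both spin states (m_s = ±1/2) gives 2 × 20 = 40 states.

40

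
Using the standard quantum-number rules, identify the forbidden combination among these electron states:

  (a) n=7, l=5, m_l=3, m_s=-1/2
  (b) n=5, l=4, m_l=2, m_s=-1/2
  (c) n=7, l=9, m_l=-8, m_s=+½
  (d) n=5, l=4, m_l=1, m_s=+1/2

(c)

(c) has l = 9 ≥ n = 7, violating 0 ≤ l ≤ n−1.
The remaining sets (a), (b), (d) satisfy all four rules.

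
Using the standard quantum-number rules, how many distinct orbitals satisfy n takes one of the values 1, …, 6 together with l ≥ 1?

Treat each shell separately and count matching orbitals:
n=2 → 3; n=3 → 8; n=4 → 15; n=5 → 24; n=6 → 35.
Total orbitals: 3 + 8 + 15 + 24 + 35 = 85.

85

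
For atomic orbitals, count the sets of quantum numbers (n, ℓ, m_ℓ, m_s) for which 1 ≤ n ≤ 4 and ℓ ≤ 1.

Treat each shell separately and count matching orbitals:
n=1 → 1; n=2 → 4; n=3 → 4; n=4 → 4.
Orbitals: 1 + 4 + 4 + 4 = 13. Including both spin states (m_s = ±1/2) gives 2 × 13 = 26 states.

26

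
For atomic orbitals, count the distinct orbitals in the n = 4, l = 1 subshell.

3

A subshell has 2l+1 orbitals; with l = 1, that's 3.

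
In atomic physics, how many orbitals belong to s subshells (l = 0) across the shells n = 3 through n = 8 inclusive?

An s subshell (l = 0) exists for every n ≥ 1, so shells n = 3, 4, 5, 6, 7, 8 each contribute one — 6 subshells.
Since each s subshell has 2·0+1 = 1 orbital, the total is 6 × 1 = 6.

6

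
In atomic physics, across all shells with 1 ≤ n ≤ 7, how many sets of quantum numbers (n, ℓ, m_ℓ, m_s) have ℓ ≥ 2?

230

Go shell by shell, enumerating (ℓ, m_ℓ) with ℓ ≥ 2:
n=3 → 5; n=4 → 12; n=5 → 21; n=6 → 32; n=7 → 45.
Orbitals: 5 + 12 + 21 + 32 + 45 = 115. Including both spin states (m_s = ±1/2) gives 2 × 115 = 230 states.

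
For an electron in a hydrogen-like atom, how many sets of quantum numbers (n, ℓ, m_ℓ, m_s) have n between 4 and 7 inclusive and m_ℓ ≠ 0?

208

Treat each shell separately and count matching orbitals:
n=4 → 12; n=5 → 20; n=6 → 30; n=7 → 42.
Orbitals: 12 + 20 + 30 + 42 = 104. Including both spin states (m_s = ±1/2) gives 2 × 104 = 208 states.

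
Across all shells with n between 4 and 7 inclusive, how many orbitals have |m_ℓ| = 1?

36

Go shell by shell, enumerating (ℓ, m_ℓ) with |m_ℓ| = 1:
n=4 → 6; n=5 → 8; n=6 → 10; n=7 → 12.
Total orbitals: 6 + 8 + 10 + 12 = 36.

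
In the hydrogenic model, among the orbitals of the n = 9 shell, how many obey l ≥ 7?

32

For n = 9, l ranges over 0 … 8.
The (l, m_l) pairs meeting l ≥ 7 give: l=7 → 15; l=8 → 17.
Total orbitals: 15 + 17 = 32.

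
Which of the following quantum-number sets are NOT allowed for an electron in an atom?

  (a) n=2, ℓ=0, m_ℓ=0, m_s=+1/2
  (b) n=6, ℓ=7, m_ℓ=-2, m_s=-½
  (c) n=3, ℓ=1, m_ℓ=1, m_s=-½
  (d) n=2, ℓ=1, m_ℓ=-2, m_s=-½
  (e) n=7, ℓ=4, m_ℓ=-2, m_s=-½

(b) has ℓ = 7 ≥ n = 6, violating 0 ≤ ℓ ≤ n−1.
(d) has |m_ℓ| = 2 > ℓ = 1, violating −ℓ ≤ m_ℓ ≤ ℓ.
The remaining sets (a), (c), (e) satisfy all four rules.

(b) and (d)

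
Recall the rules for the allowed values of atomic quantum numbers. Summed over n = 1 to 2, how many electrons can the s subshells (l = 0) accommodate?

An s subshell (l = 0) exists for every n ≥ 1, so shells n = 1, 2 each contribute one — 2 subshells.
Since each s subshell holds 2(2·0+1) = 2 electrons, the total is 2 × 2 = 4.

4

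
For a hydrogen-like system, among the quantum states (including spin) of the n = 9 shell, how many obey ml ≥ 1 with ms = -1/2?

36

Contributions: l=1 → 1; l=2 → 2; l=3 → 3; l=4 → 4; l=5 → 5; l=6 → 6; l=7 → 7; l=8 → 8.
Orbitals: 1 + 2 + 3 + 4 + 5 + 6 + 7 + 8 = 36. With ms fixed to a single value there is one state per orbital, giving 36 states.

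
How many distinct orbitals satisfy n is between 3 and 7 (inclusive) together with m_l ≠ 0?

Treat each shell separately and count matching orbitals:
n=3 → 6; n=4 → 12; n=5 → 20; n=6 → 30; n=7 → 42.
Total orbitals: 6 + 12 + 20 + 30 + 42 = 110.

110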